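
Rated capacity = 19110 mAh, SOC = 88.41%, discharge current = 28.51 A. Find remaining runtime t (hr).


Convert: C_total = 19110 mAh = 19.11 Ah
Step 1: remaining = SOC/100 * C_total = 88.41/100 * 19.11 = 16.895 Ah
Step 2: t = remaining / I = 16.895 / 28.51 = 0.5926 hr

0.5926 hr


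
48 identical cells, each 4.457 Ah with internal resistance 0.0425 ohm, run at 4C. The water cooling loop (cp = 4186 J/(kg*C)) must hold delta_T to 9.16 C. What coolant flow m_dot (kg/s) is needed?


Step 1: I = 4 * 4.457 = 17.828 A
Step 2: Q_cell = I^2 * R = 17.828^2 * 0.0425 = 13.508 W
Step 3: Q_total = 48 * 13.508 = 648.38 W
Step 4: m_dot = Q_total / (cp * dT) = 648.38 / (4186 * 9.16) = 0.01691 kg/s

0.01691 kg/s


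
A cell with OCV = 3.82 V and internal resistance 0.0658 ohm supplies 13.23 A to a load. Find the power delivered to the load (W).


Step 1: V_terminal = OCV - I*R = 3.82 - 13.23 * 0.0658 = 2.9495 V
Step 2: P_out = V_terminal * I = 2.9495 * 13.23 = 39.02 W

39.02 W


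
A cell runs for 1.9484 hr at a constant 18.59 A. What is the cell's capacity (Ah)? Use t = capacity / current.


C = I * t = 18.59 * 1.9484 = 36.22 Ah

36.22 Ah


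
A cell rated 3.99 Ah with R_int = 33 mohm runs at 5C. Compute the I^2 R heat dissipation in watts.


Convert: R = 33 mohm = 0.033 ohm
Step 1: I = C_rate * capacity = 5 * 3.99 = 19.95 A
Step 2: Q = I^2 * R = 19.95^2 * 0.033 = 398 * 0.033 = 13.13 W

13.13 W


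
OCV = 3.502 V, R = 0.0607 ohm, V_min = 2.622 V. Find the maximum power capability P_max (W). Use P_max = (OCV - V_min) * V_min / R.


dV = OCV - V_min = 0.88 V (so I_max = dV / R)
P_max = dV * V_min / R = 0.88 * 2.622 / 0.0607 = 38.01 W

38.01 W


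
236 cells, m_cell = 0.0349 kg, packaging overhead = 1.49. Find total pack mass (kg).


Cell mass sum = 236 * 0.0349 = 8.2364 kg
With overhead 1.49: m_pack = 8.2364 * 1.49 = 12.27 kg

12.27 kg


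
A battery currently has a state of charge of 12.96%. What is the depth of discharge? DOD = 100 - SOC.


DOD = 100 - SOC = 100 - 12.96 = 87.04%

87.04%


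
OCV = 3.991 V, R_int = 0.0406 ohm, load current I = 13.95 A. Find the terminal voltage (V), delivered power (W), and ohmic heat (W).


Step 1: V_terminal = OCV - I*R = 3.991 - 13.95 * 0.0406 = 3.4246 V
Step 2: P_out = V_terminal * I = 3.4246 * 13.95 = 47.77 W
Step 3: Q = I^2 * R = 13.95^2 * 0.0406 = 7.901 W

V=3.4246 V, P=47.77 W, Q=7.901 W


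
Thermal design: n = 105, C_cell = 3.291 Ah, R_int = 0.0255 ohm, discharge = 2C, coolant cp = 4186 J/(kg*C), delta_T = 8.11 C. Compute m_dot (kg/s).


Step 1: I = 2 * 3.291 = 6.582 A
Step 2: Q_cell = I^2 * R = 6.582^2 * 0.0255 = 1.1047 W
Step 3: Q_total = 105 * 1.1047 = 115.99 W
Step 4: m_dot = Q_total / (cp * dT) = 115.99 / (4186 * 8.11) = 0.003417 kg/s

0.003417 kg/s


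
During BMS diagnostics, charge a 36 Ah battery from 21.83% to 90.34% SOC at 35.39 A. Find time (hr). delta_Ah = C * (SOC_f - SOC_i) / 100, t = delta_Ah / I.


Step 1: dSOC = 90.34% - 21.83% = 68.51%
Step 2: delta_Ah = 36 * 68.51 / 100 = 24.664 Ah
Step 3: t = 24.664 / 35.39 = 0.6969 hr

0.6969 hr


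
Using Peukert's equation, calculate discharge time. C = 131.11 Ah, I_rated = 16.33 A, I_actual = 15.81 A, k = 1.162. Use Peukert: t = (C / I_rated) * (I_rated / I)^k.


t_rated = C / I_rated = 131.11 / 16.33 = 8.0288 hr
(I_rated/I)^k = (1.0329)^1.162 = 1.0383
t = t_rated * (I_rated/I)^k = 8.0288 * 1.0383 = 8.336 hr

8.336 hr


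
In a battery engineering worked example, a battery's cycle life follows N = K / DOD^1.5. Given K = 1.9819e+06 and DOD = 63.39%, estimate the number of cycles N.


DOD^1.5 = 504.7
N = K / DOD^1.5 = 1.9819e+06 / 504.7 = 3927

3927 cycles


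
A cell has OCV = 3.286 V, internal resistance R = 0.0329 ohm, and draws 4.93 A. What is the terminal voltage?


V = OCV - I*R = 3.286 - 4.93 * 0.0329 = 3.124 V

3.124 V


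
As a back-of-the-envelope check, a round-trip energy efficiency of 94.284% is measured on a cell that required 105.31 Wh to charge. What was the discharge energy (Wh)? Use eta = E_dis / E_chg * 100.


E_dis = eta/100 * E_chg = 94.284/100 * 105.31 = 99.29 Wh

99.29 Wh


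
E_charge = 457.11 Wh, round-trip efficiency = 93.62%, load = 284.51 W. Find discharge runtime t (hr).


Step 1: E_discharge = eta/100 * E_charge = 93.62/100 * 457.11 = 427.95 Wh
Step 2: t = E_discharge / P = 427.95 / 284.51 = 1.504 hr

1.504 hr


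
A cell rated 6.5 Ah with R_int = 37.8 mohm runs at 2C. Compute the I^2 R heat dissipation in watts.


Convert: R = 37.8 mohm = 0.0378 ohm
Step 1: I = C_rate * capacity = 2 * 6.5 = 13 A
Step 2: Q = I^2 * R = 13^2 * 0.0378 = 169 * 0.0378 = 6.388 W

6.388 W


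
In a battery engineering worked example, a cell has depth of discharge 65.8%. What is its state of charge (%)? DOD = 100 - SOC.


SOC = 100 - DOD = 100 - 65.8 = 34.2%

34.2%


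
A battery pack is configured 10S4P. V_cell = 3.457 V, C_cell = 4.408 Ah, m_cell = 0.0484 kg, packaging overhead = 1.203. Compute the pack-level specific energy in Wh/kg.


Step 1: V_pack = 10 * 3.457 = 34.57 V
Step 2: C_pack = 4 * 4.408 = 17.632 Ah
Step 3: E_pack = V_pack * C_pack = 34.57 * 17.632 = 609.54 Wh
Step 4: m_pack = 10 * 4 * 0.0484 * 1.203 = 2.329 kg
Step 5: ED = E_pack / m_pack = 609.54 / 2.329 = 261.7 Wh/kg

261.7 Wh/kg


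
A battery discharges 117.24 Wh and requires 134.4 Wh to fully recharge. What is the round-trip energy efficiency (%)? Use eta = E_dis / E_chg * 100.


Round-trip efficiency = 117.24/134.4 * 100% = 87.23%

87.23%


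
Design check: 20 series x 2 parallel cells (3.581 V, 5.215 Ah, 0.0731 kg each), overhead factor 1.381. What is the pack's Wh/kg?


Step 1: V_pack = 20 * 3.581 = 71.62 V
Step 2: C_pack = 2 * 5.215 = 10.43 Ah
Step 3: E_pack = V_pack * C_pack = 71.62 * 10.43 = 747 Wh
Step 4: m_pack = 20 * 2 * 0.0731 * 1.381 = 4.038 kg
Step 5: ED = E_pack / m_pack = 747 / 4.038 = 185.0 Wh/kg

185.0 Wh/kg


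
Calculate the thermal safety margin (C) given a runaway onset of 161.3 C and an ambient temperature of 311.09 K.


Convert: T_ambient = 311.09 K = 37.94 C
margin = 161.3 - 37.94 = 123.36 C

123.36 C


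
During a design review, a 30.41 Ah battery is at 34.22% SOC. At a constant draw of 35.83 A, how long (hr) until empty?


Step 1: remaining = SOC/100 * C_total = 34.22/100 * 30.41 = 10.406 Ah
Step 2: t = remaining / I = 10.406 / 35.83 = 0.2904 hr

0.2904 hr


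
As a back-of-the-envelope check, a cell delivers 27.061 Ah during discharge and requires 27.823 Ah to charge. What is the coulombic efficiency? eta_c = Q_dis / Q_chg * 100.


eta_c = Q_dis / Q_chg * 100 = 27.061 / 27.823 * 100 = 97.26%

97.26%


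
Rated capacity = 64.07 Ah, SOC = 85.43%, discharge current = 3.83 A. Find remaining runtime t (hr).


Step 1: remaining = SOC/100 * C_total = 85.43/100 * 64.07 = 54.735 Ah
Step 2: t = remaining / I = 54.735 / 3.83 = 14.29 hr

14.29 hr


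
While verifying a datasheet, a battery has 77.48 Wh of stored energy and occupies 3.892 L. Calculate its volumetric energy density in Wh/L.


ED = E / V = 77.48 / 3.892 = 19.91 Wh/L

19.91 Wh/L


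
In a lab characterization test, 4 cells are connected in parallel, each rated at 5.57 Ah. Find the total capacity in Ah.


Parallel capacities add: 4 * 5.57 Ah = 22.28 Ah

22.28 Ah


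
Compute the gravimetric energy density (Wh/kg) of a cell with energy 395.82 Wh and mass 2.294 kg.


ED = E / m = 395.82 / 2.294 = 172.5 Wh/kg

172.5 Wh/kg


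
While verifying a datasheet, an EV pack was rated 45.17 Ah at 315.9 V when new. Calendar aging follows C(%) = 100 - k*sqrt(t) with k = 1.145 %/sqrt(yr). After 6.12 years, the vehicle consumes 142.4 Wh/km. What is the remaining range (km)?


Step 1: capacity retention = 100 - 1.145 * sqrt(6.12) = 100 - 1.145 * 2.4739 = 97.167%
Step 2: C_now = 45.17 * 97.167/100 = 43.89 Ah
Step 3: E_pack = V * C_now = 315.9 * 43.89 = 13865 Wh
Step 4: range = E_pack / consumption = 13865 / 142.4 = 97.37 km

97.37 km


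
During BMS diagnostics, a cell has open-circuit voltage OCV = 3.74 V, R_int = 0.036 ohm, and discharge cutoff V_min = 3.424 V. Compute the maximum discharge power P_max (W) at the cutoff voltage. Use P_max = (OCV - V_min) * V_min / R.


dV = OCV - V_min = 0.316 V (so I_max = dV / R)
P_max = dV * V_min / R = 0.316 * 3.424 / 0.036 = 30.06 W

30.06 W


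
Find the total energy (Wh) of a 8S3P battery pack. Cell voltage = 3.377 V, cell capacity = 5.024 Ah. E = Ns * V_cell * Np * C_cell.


V_pack = 8 * 3.377 = 27.016 V
C_pack = 3 * 5.024 = 15.072 Ah
E = V_pack * C_pack = 27.016 * 15.072 = 407.2 Wh

407.2 Wh


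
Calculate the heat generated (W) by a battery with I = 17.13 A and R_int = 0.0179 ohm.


Q = I^2 * R = 17.13^2 * 0.0179 = 5.253 W

5.253 W


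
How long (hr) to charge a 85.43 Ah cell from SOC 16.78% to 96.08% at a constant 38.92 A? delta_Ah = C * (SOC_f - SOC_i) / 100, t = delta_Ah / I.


delta_Ah = 85.43 * (96.08 - 16.78) / 100 = 67.746 Ah
t = delta_Ah / I = 67.746 / 38.92 = 1.741 hr

1.741 hr


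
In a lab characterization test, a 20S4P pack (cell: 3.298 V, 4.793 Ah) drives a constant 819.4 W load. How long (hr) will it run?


Step 1: E_pack = Ns * V_cell * Np * C_cell = 20 * 3.298 * 4 * 4.793 = 1264.6 Wh
Step 2: t = E_pack / P = 1264.6 / 819.4 = 1.543 hr

1.543 hr


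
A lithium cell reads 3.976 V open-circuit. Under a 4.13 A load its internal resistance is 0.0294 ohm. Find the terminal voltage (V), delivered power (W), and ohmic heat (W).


Step 1: V_terminal = OCV - I*R = 3.976 - 4.13 * 0.0294 = 3.8546 V
Step 2: P_out = V_terminal * I = 3.8546 * 4.13 = 15.92 W
Step 3: Q = I^2 * R = 4.13^2 * 0.0294 = 0.5015 W

V=3.8546 V, P=15.92 W, Q=0.5015 W


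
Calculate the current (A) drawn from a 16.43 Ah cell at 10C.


At 10C: I = 10 * 16.43 Ah = 164.3 A

164.3 A


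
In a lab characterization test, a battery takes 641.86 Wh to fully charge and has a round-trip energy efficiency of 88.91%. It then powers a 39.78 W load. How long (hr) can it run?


Step 1: E_discharge = eta/100 * E_charge = 88.91/100 * 641.86 = 570.68 Wh
Step 2: t = E_discharge / P = 570.68 / 39.78 = 14.35 hr

14.35 hr


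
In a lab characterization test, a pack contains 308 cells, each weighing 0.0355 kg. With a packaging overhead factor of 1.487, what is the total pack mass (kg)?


Cell mass sum = 308 * 0.0355 = 10.934 kg
With overhead 1.487: m_pack = 10.934 * 1.487 = 16.26 kg

16.26 kg


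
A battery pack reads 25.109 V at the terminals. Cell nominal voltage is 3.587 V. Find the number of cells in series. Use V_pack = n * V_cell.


n = V_pack / V_cell = 25.109 / 3.587 = 7

7


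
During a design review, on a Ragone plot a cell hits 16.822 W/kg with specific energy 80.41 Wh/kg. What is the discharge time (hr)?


t = E / P = 80.41 / 16.822 = 4.780 hr

4.780 hr


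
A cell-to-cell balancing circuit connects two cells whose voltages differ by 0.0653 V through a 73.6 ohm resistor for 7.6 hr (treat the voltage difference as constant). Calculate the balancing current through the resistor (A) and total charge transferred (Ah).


I_bal = dV / R = 0.0653 / 73.6 = 8.8723e-04 A
Q = I_bal * t = 8.8723e-04 * 7.6 = 0.006743 Ah

I=8.8723e-04 A, Q=0.006743 Ah


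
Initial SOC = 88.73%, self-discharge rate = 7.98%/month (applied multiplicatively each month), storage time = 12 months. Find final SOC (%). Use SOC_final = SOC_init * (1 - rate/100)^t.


Monthly retention factor = 1 - 7.98/100 = 0.9202
Over 12 months: factor^12 = 0.36863
SOC_final = 88.73 * 0.36863 = 32.71%

32.71%


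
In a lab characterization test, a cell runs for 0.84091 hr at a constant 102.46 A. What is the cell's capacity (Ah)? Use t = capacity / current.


C = I * t = 102.46 * 0.84091 = 86.16 Ah

86.16 Ah


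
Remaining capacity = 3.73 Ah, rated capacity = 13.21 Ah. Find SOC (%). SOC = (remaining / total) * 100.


SOC = (remaining / total) * 100 = (3.73 / 13.21) * 100 = 28.24%

28.24%


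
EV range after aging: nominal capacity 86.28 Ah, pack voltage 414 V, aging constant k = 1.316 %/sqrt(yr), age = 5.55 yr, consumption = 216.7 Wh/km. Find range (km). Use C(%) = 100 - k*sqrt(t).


Step 1: capacity retention = 100 - 1.316 * sqrt(5.55) = 100 - 1.316 * 2.3558 = 96.9%
Step 2: C_now = 86.28 * 96.9/100 = 83.605 Ah
Step 3: E_pack = V * C_now = 414 * 83.605 = 34612 Wh
Step 4: range = E_pack / consumption = 34612 / 216.7 = 159.7 km

159.7 km


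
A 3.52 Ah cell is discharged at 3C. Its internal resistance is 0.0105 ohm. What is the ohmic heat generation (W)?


Step 1: I = C_rate * capacity = 3 * 3.52 = 10.56 A
Step 2: Q = I^2 * R = 10.56^2 * 0.0105 = 111.51 * 0.0105 = 1.171 W

1.171 W


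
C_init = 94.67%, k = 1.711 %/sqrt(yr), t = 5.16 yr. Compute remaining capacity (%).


sqrt(t) = sqrt(5.16) = 2.2716
C_final = 94.67 - 1.711 * 2.2716 = 90.78%

90.78%


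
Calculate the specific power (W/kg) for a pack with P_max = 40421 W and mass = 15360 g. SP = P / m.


Convert: m = 15360 g = 15.36 kg
Specific power = 40421 W / 15.36 kg = 2632 W/kg

2632 W/kg


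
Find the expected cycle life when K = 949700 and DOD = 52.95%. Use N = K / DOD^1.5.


DOD^1.5 = 385.3
N = K / DOD^1.5 = 949700 / 385.3 = 2465

2465 cycles


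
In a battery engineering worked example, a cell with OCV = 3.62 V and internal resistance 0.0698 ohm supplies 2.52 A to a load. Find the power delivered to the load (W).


Step 1: V_terminal = OCV - I*R = 3.62 - 2.52 * 0.0698 = 3.4441 V
Step 2: P_out = V_terminal * I = 3.4441 * 2.52 = 8.679 W

8.679 W


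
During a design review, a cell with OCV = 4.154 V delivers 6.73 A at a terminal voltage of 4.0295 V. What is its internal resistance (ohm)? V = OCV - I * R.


R = (OCV - V) / I = (4.154 - 4.0295) / 6.73 = 0.01850 ohm

0.01850 ohm


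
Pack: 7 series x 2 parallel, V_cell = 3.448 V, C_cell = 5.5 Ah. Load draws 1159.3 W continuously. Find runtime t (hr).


Step 1: E_pack = Ns * V_cell * Np * C_cell = 7 * 3.448 * 2 * 5.5 = 265.5 Wh
Step 2: t = E_pack / P = 265.5 / 1159.3 = 0.2290 hr

0.2290 hr


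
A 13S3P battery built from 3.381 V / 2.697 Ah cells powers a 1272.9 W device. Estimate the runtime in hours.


Step 1: E_pack = Ns * V_cell * Np * C_cell = 13 * 3.381 * 3 * 2.697 = 355.62 Wh
Step 2: t = E_pack / P = 355.62 / 1272.9 = 0.2794 hr

0.2794 hr


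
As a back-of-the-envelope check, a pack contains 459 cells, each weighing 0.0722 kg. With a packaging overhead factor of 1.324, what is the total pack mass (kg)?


m_pack = n * m_cell * overhead = 459 * 0.0722 * 1.324 = 43.88 kg

43.88 kg


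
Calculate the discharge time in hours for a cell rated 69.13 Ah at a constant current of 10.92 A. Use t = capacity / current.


t = capacity / current = 69.13 / 10.92 = 6.331 hr

6.331 hr


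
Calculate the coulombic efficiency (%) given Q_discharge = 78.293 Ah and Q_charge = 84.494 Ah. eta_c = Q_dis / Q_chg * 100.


Coulombic efficiency = 78.293/84.494 * 100% = 92.66%

92.66%


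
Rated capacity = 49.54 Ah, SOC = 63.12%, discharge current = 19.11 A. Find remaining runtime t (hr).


Step 1: remaining = SOC/100 * C_total = 63.12/100 * 49.54 = 31.27 Ah
Step 2: t = remaining / I = 31.27 / 19.11 = 1.636 hr

1.636 hr


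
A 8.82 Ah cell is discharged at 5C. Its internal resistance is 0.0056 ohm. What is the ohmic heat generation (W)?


Step 1: I = C_rate * capacity = 5 * 8.82 = 44.1 A
Step 2: Q = I^2 * R = 44.1^2 * 0.0056 = 1944.8 * 0.0056 = 10.89 W

10.89 W


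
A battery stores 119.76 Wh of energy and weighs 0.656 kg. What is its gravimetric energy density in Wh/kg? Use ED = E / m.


Specific energy = 119.76 Wh / 0.656 kg = 182.6 Wh/kg

182.6 Wh/kg


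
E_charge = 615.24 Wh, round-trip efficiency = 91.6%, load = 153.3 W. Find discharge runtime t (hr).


Step 1: E_discharge = eta/100 * E_charge = 91.6/100 * 615.24 = 563.56 Wh
Step 2: t = E_discharge / P = 563.56 / 153.3 = 3.676 hr

3.676 hr


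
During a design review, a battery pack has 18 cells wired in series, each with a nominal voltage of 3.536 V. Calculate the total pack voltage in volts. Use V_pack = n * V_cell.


With 18 cells in series at 3.536 V each, V_pack = 63.648 V

63.648 V


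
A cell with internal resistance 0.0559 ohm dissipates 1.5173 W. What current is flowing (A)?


I = sqrt(Q / R) = sqrt(1.5173 / 0.0559) = sqrt(27.143) = 5.210 A

5.210 A


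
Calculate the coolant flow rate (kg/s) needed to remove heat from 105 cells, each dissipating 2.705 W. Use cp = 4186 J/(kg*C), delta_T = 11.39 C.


Q_total = 105 * 2.705 = 284.03 W
m_dot = Q_total / (cp * dT) = 284.03 / (4186 * 11.39) = 0.005957 kg/s

0.005957 kg/s


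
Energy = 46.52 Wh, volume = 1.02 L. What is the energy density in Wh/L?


ED = E / V = 46.52 / 1.02 = 45.61 Wh/L

45.61 Wh/L


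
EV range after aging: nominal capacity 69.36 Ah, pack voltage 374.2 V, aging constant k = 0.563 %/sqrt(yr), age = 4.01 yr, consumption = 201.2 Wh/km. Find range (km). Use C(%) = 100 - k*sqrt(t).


Step 1: capacity retention = 100 - 0.563 * sqrt(4.01) = 100 - 0.563 * 2.0025 = 98.873%
Step 2: C_now = 69.36 * 98.873/100 = 68.578 Ah
Step 3: E_pack = V * C_now = 374.2 * 68.578 = 25662 Wh
Step 4: range = E_pack / consumption = 25662 / 201.2 = 127.5 km

127.5 km


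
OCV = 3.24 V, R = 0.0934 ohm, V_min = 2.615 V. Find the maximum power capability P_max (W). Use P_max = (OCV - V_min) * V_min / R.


P_max = (OCV - V_min) * V_min / R = (3.24 - 2.615) * 2.615 / 0.0934 = 0.625 * 2.615 / 0.0934 = 17.50 W

17.50 W


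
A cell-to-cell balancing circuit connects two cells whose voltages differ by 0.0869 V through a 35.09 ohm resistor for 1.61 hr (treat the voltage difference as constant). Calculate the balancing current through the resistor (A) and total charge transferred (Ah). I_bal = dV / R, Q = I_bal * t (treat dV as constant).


I_bal = dV / R = 0.0869 / 35.09 = 0.0024765 A
Q = I_bal * t = 0.0024765 * 1.61 = 0.003987 Ah

I=0.0024765 A, Q=0.003987 Ah


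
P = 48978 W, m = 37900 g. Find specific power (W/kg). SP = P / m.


Convert: m = 37900 g = 37.9 kg
SP = P / m = 48978 / 37.9 = 1292 W/kg

1292 W/kg


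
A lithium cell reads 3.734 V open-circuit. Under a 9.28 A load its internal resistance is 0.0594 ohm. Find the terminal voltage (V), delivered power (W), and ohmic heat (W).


Step 1: V_terminal = OCV - I*R = 3.734 - 9.28 * 0.0594 = 3.1828 V
Step 2: P_out = V_terminal * I = 3.1828 * 9.28 = 29.54 W
Step 3: Q = I^2 * R = 9.28^2 * 0.0594 = 5.115 W

V=3.1828 V, P=29.54 W, Q=5.115 W


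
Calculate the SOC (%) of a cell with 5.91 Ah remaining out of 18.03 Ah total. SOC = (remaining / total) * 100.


SOC = (remaining / total) * 100 = (5.91 / 18.03) * 100 = 32.78%

32.78%


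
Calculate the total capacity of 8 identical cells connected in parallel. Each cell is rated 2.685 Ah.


Parallel capacities add: 8 * 2.685 Ah = 21.48 Ah

21.48 Ah


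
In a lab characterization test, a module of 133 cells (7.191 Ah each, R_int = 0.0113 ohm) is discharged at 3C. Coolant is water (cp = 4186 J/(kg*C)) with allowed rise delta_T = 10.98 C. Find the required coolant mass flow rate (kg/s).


Step 1: I = 3 * 7.191 = 21.573 A
Step 2: Q_cell = I^2 * R = 21.573^2 * 0.0113 = 5.259 W
Step 3: Q_total = 133 * 5.259 = 699.45 W
Step 4: m_dot = Q_total / (cp * dT) = 699.45 / (4186 * 10.98) = 0.01522 kg/s

0.01522 kg/s


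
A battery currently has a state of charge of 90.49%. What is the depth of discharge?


Complement of SOC: DOD = 100% - 90.49% = 9.51%

9.51%


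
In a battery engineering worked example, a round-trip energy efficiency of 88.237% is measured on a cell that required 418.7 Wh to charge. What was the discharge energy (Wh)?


E_dis = eta/100 * E_chg = 88.237/100 * 418.7 = 369.4 Wh

369.4 Wh


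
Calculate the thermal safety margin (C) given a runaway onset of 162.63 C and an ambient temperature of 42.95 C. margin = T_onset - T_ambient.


margin = T_onset - T_ambient = 162.63 - 42.95 = 119.68 C

119.68 C


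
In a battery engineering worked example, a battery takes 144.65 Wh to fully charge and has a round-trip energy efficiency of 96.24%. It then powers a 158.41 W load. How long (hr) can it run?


Step 1: E_discharge = eta/100 * E_charge = 96.24/100 * 144.65 = 139.21 Wh
Step 2: t = E_discharge / P = 139.21 / 158.41 = 0.8788 hr

0.8788 hr


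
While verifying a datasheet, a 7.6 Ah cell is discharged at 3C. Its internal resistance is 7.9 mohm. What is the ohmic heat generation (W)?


Convert: R = 7.9 mohm = 0.0079 ohm
Step 1: I = C_rate * capacity = 3 * 7.6 = 22.8 A
Step 2: Q = I^2 * R = 22.8^2 * 0.0079 = 519.84 * 0.0079 = 4.107 W

4.107 W


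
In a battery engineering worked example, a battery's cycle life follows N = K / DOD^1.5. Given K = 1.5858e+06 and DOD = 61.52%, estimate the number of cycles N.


DOD^1.5 = 482.53
N = K / DOD^1.5 = 1.5858e+06 / 482.53 = 3286

3286 cycles


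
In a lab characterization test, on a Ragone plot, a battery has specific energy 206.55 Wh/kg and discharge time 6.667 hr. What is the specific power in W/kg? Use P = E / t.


Specific power = 206.55 Wh/kg / 6.667 hr = 30.98 W/kg

30.98 W/kg


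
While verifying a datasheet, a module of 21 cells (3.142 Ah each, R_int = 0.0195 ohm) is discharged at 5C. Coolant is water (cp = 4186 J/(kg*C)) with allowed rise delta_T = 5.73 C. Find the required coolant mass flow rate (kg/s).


Step 1: I = 5 * 3.142 = 15.71 A
Step 2: Q_cell = I^2 * R = 15.71^2 * 0.0195 = 4.8127 W
Step 3: Q_total = 21 * 4.8127 = 101.07 W
Step 4: m_dot = Q_total / (cp * dT) = 101.07 / (4186 * 5.73) = 0.004214 kg/s

0.004214 kg/s


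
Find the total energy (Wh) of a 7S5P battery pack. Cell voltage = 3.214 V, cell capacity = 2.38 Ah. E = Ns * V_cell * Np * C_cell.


V_pack = 7 * 3.214 = 22.498 V
C_pack = 5 * 2.38 = 11.9 Ah
E = V_pack * C_pack = 22.498 * 11.9 = 267.7 Wh

267.7 Wh


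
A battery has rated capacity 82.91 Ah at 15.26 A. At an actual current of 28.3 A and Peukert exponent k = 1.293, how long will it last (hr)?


t_rated = C / I_rated = 82.91 / 15.26 = 5.4332 hr
(I_rated/I)^k = (0.53922)^1.293 = 0.44996
t = t_rated * (I_rated/I)^k = 5.4332 * 0.44996 = 2.445 hr

2.445 hr


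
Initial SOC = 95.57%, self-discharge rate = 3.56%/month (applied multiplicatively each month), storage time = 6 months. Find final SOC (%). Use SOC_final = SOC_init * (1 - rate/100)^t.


decay = (1 - 3.56/100)^6 = 0.80453
SOC_final = 95.57 * 0.80453 = 76.89%

76.89%


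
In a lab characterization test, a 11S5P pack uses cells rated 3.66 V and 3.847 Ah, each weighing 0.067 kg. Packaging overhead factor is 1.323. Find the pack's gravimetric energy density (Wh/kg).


Step 1: V_pack = 11 * 3.66 = 40.26 V
Step 2: C_pack = 5 * 3.847 = 19.235 Ah
Step 3: E_pack = V_pack * C_pack = 40.26 * 19.235 = 774.4 Wh
Step 4: m_pack = 11 * 5 * 0.067 * 1.323 = 4.8753 kg
Step 5: ED = E_pack / m_pack = 774.4 / 4.8753 = 158.8 Wh/kg

158.8 Wh/kg


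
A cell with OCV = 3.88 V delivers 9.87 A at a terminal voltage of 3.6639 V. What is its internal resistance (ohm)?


R = (OCV - V) / I = (3.88 - 3.6639) / 9.87 = 0.02189 ohm

0.02189 ohm


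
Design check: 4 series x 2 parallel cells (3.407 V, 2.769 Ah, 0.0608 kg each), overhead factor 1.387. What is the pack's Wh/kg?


Step 1: V_pack = 4 * 3.407 = 13.628 V
Step 2: C_pack = 2 * 2.769 = 5.538 Ah
Step 3: E_pack = V_pack * C_pack = 13.628 * 5.538 = 75.472 Wh
Step 4: m_pack = 4 * 2 * 0.0608 * 1.387 = 0.67464 kg
Step 5: ED = E_pack / m_pack = 75.472 / 0.67464 = 111.9 Wh/kg

111.9 Wh/kg


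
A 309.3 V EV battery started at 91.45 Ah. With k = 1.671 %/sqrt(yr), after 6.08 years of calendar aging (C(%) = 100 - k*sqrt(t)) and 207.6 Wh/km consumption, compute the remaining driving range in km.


Step 1: capacity retention = 100 - 1.671 * sqrt(6.08) = 100 - 1.671 * 2.4658 = 95.88%
Step 2: C_now = 91.45 * 95.88/100 = 87.682 Ah
Step 3: E_pack = V * C_now = 309.3 * 87.682 = 27120 Wh
Step 4: range = E_pack / consumption = 27120 / 207.6 = 130.6 km

130.6 km


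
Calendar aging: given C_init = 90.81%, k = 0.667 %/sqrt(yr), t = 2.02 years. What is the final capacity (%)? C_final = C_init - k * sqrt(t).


Step 1: sqrt(2.02 yr) = 1.4213
Step 2: drop = 0.667 * 1.4213 = 0.94801
Step 3: C_final = 90.81 - 0.94801 = 89.86%

89.86%


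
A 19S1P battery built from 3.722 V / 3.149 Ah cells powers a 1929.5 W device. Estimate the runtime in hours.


Step 1: E_pack = Ns * V_cell * Np * C_cell = 19 * 3.722 * 1 * 3.149 = 222.69 Wh
Step 2: t = E_pack / P = 222.69 / 1929.5 = 0.1154 hr

0.1154 hr


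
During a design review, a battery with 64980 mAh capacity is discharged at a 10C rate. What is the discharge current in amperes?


Convert: capacity = 64980 mAh = 64.98 Ah
At 10C: I = 10 * 64.98 Ah = 649.8 A

649.8 A


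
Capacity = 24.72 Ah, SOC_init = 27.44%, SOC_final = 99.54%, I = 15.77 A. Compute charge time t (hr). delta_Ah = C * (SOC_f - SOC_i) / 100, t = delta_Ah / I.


delta_Ah = 24.72 * (99.54 - 27.44) / 100 = 17.823 Ah
t = delta_Ah / I = 17.823 / 15.77 = 1.130 hr

1.130 hr


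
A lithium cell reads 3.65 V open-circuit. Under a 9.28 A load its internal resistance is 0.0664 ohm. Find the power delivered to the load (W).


Step 1: V_terminal = OCV - I*R = 3.65 - 9.28 * 0.0664 = 3.0338 V
Step 2: P_out = V_terminal * I = 3.0338 * 9.28 = 28.15 W

28.15 W


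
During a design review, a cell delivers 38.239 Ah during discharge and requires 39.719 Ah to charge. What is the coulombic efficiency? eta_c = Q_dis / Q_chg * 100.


Coulombic efficiency = 38.239/39.719 * 100% = 96.27%

96.27%


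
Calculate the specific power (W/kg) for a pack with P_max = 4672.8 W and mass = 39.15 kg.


SP = P / m = 4672.8 / 39.15 = 119.4 W/kg

119.4 W/kg


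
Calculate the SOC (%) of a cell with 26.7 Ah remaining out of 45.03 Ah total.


SOC = (remaining / total) * 100 = (26.7 / 45.03) * 100 = 59.29%

59.29%


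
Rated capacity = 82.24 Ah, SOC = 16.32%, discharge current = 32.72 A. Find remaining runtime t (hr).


Step 1: remaining = SOC/100 * C_total = 16.32/100 * 82.24 = 13.422 Ah
Step 2: t = remaining / I = 13.422 / 32.72 = 0.4102 hr

0.4102 hr


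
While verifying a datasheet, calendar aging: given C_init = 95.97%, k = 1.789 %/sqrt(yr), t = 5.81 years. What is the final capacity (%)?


sqrt(t) = sqrt(5.81) = 2.4104
C_final = 95.97 - 1.789 * 2.4104 = 91.66%

91.66%


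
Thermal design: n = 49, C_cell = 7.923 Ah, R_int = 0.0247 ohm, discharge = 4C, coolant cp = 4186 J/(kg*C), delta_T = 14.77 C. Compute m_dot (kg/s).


Step 1: I = 4 * 7.923 = 31.692 A
Step 2: Q_cell = I^2 * R = 31.692^2 * 0.0247 = 24.808 W
Step 3: Q_total = 49 * 24.808 = 1215.6 W
Step 4: m_dot = Q_total / (cp * dT) = 1215.6 / (4186 * 14.77) = 0.01966 kg/s

0.01966 kg/s


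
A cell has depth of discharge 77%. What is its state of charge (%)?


SOC = 100 - DOD = 100 - 77 = 23%

23%


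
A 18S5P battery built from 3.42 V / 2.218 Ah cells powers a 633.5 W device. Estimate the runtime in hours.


Step 1: E_pack = Ns * V_cell * Np * C_cell = 18 * 3.42 * 5 * 2.218 = 682.7 Wh
Step 2: t = E_pack / P = 682.7 / 633.5 = 1.078 hr

1.078 hr


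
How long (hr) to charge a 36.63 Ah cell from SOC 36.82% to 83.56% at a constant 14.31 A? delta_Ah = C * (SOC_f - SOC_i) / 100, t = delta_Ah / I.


Step 1: dSOC = 83.56% - 36.82% = 46.74%
Step 2: delta_Ah = 36.63 * 46.74 / 100 = 17.121 Ah
Step 3: t = 17.121 / 14.31 = 1.196 hr

1.196 hr


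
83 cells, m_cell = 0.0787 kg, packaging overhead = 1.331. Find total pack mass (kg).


Cell mass sum = 83 * 0.0787 = 6.5321 kg
With overhead 1.331: m_pack = 6.5321 * 1.331 = 8.694 kg

8.694 kg


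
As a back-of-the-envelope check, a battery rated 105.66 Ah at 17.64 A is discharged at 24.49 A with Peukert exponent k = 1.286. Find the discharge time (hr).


Step 1: t_rated = C / I_rated = 105.66 / 17.64 = 5.9898 hr
Step 2: ratio = 17.64 / 24.49 = 0.72029
Step 3: ratio^k = 0.72029^1.286 = 0.65577
Step 4: t = t_rated * ratio^k = 5.9898 * 0.65577 = 3.928 hr

3.928 hr


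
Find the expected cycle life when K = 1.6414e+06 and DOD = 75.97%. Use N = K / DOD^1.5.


Step 1: DOD^1.5 = 75.97^1.5 = 662.16
Step 2: N = 1.6414e+06 / 662.16 = 2479 cycles

2479 cycles


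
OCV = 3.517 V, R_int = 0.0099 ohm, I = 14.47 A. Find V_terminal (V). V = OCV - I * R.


IR drop = 14.47 * 0.0099 = 0.14325 V
V = 3.517 - 0.14325 = 3.374 V

3.374 V


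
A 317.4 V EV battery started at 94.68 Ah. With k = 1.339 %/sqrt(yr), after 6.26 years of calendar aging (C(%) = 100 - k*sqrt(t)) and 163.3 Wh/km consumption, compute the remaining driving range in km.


Step 1: capacity retention = 100 - 1.339 * sqrt(6.26) = 100 - 1.339 * 2.502 = 96.65%
Step 2: C_now = 94.68 * 96.65/100 = 91.508 Ah
Step 3: E_pack = V * C_now = 317.4 * 91.508 = 29045 Wh
Step 4: range = E_pack / consumption = 29045 / 163.3 = 177.9 km

177.9 km


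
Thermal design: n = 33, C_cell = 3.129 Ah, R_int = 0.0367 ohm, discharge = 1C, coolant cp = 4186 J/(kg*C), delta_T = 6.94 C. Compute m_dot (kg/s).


Step 1: I = 1 * 3.129 = 3.129 A
Step 2: Q_cell = I^2 * R = 3.129^2 * 0.0367 = 0.35932 W
Step 3: Q_total = 33 * 0.35932 = 11.858 W
Step 4: m_dot = Q_total / (cp * dT) = 11.858 / (4186 * 6.94) = 4.082e-04 kg/s

4.082e-04 kg/s


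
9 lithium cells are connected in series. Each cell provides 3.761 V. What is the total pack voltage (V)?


V_pack = n * V_cell = 9 * 3.761 = 33.849 V

33.849 V


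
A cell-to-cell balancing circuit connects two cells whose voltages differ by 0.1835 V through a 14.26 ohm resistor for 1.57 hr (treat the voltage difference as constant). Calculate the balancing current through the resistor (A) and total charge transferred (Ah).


First, Ohm's law: I_bal = 0.1835 V / 14.26 ohm = 0.012868 A
Then Q = I * t = 0.012868 A * 1.57 hr = 0.02020 Ah

I=0.012868 A, Q=0.02020 Ah


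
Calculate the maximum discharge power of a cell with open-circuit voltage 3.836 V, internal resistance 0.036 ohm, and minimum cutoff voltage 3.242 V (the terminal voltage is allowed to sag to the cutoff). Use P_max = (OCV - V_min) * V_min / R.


P_max = (OCV - V_min) * V_min / R = (3.836 - 3.242) * 3.242 / 0.036 = 0.594 * 3.242 / 0.036 = 53.49 W

53.49 W


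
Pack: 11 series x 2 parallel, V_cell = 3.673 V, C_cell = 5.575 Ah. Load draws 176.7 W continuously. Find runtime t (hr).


Step 1: E_pack = Ns * V_cell * Np * C_cell = 11 * 3.673 * 2 * 5.575 = 450.49 Wh
Step 2: t = E_pack / P = 450.49 / 176.7 = 2.549 hr

2.549 hr


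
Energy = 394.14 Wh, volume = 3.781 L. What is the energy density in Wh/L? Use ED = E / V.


Volumetric ED = 394.14 Wh / 3.781 L = 104.2 Wh/L

104.2 Wh/L


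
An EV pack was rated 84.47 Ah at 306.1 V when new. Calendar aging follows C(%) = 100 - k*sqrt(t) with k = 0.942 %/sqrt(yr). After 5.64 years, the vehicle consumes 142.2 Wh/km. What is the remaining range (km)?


Step 1: capacity retention = 100 - 0.942 * sqrt(5.64) = 100 - 0.942 * 2.3749 = 97.763%
Step 2: C_now = 84.47 * 97.763/100 = 82.58 Ah
Step 3: E_pack = V * C_now = 306.1 * 82.58 = 25278 Wh
Step 4: range = E_pack / consumption = 25278 / 142.2 = 177.8 km

177.8 km


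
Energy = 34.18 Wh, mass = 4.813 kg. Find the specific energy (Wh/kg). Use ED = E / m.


ED = E / m = 34.18 / 4.813 = 7.102 Wh/kg

7.102 Wh/kg


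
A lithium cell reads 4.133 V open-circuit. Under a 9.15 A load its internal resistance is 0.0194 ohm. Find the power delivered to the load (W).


Step 1: V_terminal = OCV - I*R = 4.133 - 9.15 * 0.0194 = 3.9555 V
Step 2: P_out = V_terminal * I = 3.9555 * 9.15 = 36.19 W

36.19 W


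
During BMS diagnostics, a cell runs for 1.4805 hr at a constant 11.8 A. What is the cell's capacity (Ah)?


C = I * t = 11.8 * 1.4805 = 17.47 Ah

17.47 Ah


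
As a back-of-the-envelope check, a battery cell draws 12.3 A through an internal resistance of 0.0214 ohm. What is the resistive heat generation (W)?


Q = I^2 * R = 12.3^2 * 0.0214 = 3.238 W

3.238 W


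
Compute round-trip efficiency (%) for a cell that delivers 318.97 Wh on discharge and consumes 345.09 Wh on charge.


Round-trip efficiency = 318.97/345.09 * 100% = 92.43%

92.43%


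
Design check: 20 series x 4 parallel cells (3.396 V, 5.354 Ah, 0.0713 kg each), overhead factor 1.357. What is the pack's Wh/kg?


Step 1: V_pack = 20 * 3.396 = 67.92 V
Step 2: C_pack = 4 * 5.354 = 21.416 Ah
Step 3: E_pack = V_pack * C_pack = 67.92 * 21.416 = 1454.6 Wh
Step 4: m_pack = 20 * 4 * 0.0713 * 1.357 = 7.7403 kg
Step 5: ED = E_pack / m_pack = 1454.6 / 7.7403 = 187.9 Wh/kg

187.9 Wh/kg


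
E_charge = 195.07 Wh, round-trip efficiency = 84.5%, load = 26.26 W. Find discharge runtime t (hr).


Step 1: E_discharge = eta/100 * E_charge = 84.5/100 * 195.07 = 164.83 Wh
Step 2: t = E_discharge / P = 164.83 / 26.26 = 6.277 hr

6.277 hr


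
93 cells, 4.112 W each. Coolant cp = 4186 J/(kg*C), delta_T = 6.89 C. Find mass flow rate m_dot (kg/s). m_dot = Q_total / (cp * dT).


Step 1: Total heat Q = 93 * 4.112 W = 382.42 W
Step 2: denom = cp * dT = 4186 * 6.89 = 28842
Step 3: m_dot = 382.42 / 28842 = 0.01326 kg/s

0.01326 kg/s


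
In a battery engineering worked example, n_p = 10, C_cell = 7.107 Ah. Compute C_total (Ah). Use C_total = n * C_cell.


Parallel capacities add: 10 * 7.107 Ah = 71.07 Ah

71.07 Ah


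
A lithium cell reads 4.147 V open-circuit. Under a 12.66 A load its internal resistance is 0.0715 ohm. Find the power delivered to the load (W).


Step 1: V_terminal = OCV - I*R = 4.147 - 12.66 * 0.0715 = 3.2418 V
Step 2: P_out = V_terminal * I = 3.2418 * 12.66 = 41.04 W

41.04 W


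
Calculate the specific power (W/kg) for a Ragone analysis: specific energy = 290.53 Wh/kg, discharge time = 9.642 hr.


Specific power = 290.53 Wh/kg / 9.642 hr = 30.13 W/kg

30.13 W/kg


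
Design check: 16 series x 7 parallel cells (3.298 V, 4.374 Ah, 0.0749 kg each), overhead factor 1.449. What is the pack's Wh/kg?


Step 1: V_pack = 16 * 3.298 = 52.768 V
Step 2: C_pack = 7 * 4.374 = 30.618 Ah
Step 3: E_pack = V_pack * C_pack = 52.768 * 30.618 = 1615.7 Wh
Step 4: m_pack = 16 * 7 * 0.0749 * 1.449 = 12.155 kg
Step 5: ED = E_pack / m_pack = 1615.7 / 12.155 = 132.9 Wh/kg

132.9 Wh/kg


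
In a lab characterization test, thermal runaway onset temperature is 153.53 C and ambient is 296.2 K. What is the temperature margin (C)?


Convert: T_ambient = 296.2 K = 23.05 C
margin = 153.53 - 23.05 = 130.48 C

130.48 C


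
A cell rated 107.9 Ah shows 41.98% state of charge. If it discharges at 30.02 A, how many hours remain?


Step 1: remaining = SOC/100 * C_total = 41.98/100 * 107.9 = 45.296 Ah
Step 2: t = remaining / I = 45.296 / 30.02 = 1.509 hr

1.509 hr


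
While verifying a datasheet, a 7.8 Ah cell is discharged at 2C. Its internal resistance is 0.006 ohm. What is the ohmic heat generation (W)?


Step 1: I = C_rate * capacity = 2 * 7.8 = 15.6 A
Step 2: Q = I^2 * R = 15.6^2 * 0.006 = 243.36 * 0.006 = 1.460 W

1.460 W


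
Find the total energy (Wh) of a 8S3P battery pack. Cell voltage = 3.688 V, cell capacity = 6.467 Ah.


E = Ns * Vcell * Np * Ccell = 8 * 3.688 * 3 * 6.467 = 572.4 Wh

572.4 Wh


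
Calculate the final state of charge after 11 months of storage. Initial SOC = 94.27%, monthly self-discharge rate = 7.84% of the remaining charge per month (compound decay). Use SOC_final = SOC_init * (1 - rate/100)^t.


decay = (1 - 7.84/100)^11 = 0.40735
SOC_final = 94.27 * 0.40735 = 38.40%

38.40%


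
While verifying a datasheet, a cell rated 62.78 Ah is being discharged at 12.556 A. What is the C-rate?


C_rate = I / capacity = 12.556 / 62.78 = 0.2C

0.2C


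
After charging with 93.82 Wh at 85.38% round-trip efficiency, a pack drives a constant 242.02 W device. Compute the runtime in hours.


Step 1: E_discharge = eta/100 * E_charge = 85.38/100 * 93.82 = 80.104 Wh
Step 2: t = E_discharge / P = 80.104 / 242.02 = 0.3310 hr

0.3310 hr


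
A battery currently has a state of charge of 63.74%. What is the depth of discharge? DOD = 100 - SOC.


Complement of SOC: DOD = 100% - 63.74% = 36.26%

36.26%


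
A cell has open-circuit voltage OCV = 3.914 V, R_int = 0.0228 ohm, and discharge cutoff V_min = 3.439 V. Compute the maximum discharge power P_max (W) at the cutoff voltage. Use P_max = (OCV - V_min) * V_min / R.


P_max = (OCV - V_min) * V_min / R = (3.914 - 3.439) * 3.439 / 0.0228 = 0.475 * 3.439 / 0.0228 = 71.65 W

71.65 W


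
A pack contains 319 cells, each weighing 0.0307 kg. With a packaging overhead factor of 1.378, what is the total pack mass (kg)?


m_pack = n * m_cell * overhead = 319 * 0.0307 * 1.378 = 13.50 kg

13.50 kg


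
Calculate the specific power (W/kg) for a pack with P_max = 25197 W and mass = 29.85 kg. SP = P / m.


Specific power = 25197 W / 29.85 kg = 844.1 W/kg

844.1 W/kg


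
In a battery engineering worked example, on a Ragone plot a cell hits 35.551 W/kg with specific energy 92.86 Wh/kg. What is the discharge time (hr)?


t = E / P = 92.86 / 35.551 = 2.612 hr

2.612 hr


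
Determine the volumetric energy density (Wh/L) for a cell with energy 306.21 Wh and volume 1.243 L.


ED = E / V = 306.21 / 1.243 = 246.3 Wh/L

246.3 Wh/L


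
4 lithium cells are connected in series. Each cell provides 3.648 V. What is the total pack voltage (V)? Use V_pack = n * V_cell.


With 4 cells in series at 3.648 V each, V_pack = 14.592 V

14.592 V


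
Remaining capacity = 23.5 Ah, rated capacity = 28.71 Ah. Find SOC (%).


SOC% = 23.5 / 28.71 * 100 = 81.85%

81.85%


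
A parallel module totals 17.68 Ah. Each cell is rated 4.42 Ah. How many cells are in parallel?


n = C_total / C_cell = 17.68 / 4.42 = 4

4


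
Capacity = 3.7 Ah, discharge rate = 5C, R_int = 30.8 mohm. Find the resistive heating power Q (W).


Convert: R = 30.8 mohm = 0.0308 ohm
Step 1: I = C_rate * capacity = 5 * 3.7 = 18.5 A
Step 2: Q = I^2 * R = 18.5^2 * 0.0308 = 342.25 * 0.0308 = 10.54 W

10.54 W


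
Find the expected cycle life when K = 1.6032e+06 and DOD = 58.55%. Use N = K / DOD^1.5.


DOD^1.5 = 448.01
N = K / DOD^1.5 = 1.6032e+06 / 448.01 = 3578

3578 cycles


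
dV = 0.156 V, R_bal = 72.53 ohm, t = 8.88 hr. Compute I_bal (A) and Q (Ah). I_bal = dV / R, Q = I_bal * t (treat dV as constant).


I_bal = dV / R = 0.156 / 72.53 = 0.0021508 A
Q = I_bal * t = 0.0021508 * 8.88 = 0.01910 Ah

I=0.0021508 A, Q=0.01910 Ah


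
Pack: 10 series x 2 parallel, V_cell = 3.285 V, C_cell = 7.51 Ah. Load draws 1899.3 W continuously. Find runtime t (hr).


Step 1: E_pack = Ns * V_cell * Np * C_cell = 10 * 3.285 * 2 * 7.51 = 493.41 Wh
Step 2: t = E_pack / P = 493.41 / 1899.3 = 0.2598 hr

0.2598 hr


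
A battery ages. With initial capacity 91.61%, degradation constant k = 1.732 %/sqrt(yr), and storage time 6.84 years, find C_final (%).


Step 1: sqrt(6.84 yr) = 2.6153
Step 2: drop = 1.732 * 2.6153 = 4.5297
Step 3: C_final = 91.61 - 4.5297 = 87.08%

87.08%


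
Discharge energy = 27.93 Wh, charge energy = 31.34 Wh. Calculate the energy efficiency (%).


eta_e = E_dis / E_chg * 100 = 27.93 / 31.34 * 100 = 89.12%

89.12%


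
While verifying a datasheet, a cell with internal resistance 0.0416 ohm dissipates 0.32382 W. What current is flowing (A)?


I = sqrt(Q / R) = sqrt(0.32382 / 0.0416) = sqrt(7.7841) = 2.790 A

2.790 A


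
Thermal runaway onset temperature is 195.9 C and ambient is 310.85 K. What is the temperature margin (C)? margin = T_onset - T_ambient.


Convert: T_ambient = 310.85 K = 37.7 C
margin = 195.9 - 37.7 = 158.2 C

158.2 C


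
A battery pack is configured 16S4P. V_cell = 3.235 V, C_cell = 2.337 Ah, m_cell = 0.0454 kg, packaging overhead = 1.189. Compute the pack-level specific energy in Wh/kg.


Step 1: V_pack = 16 * 3.235 = 51.76 V
Step 2: C_pack = 4 * 2.337 = 9.348 Ah
Step 3: E_pack = V_pack * C_pack = 51.76 * 9.348 = 483.85 Wh
Step 4: m_pack = 16 * 4 * 0.0454 * 1.189 = 3.4548 kg
Step 5: ED = E_pack / m_pack = 483.85 / 3.4548 = 140.1 Wh/kg

140.1 Wh/kg
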